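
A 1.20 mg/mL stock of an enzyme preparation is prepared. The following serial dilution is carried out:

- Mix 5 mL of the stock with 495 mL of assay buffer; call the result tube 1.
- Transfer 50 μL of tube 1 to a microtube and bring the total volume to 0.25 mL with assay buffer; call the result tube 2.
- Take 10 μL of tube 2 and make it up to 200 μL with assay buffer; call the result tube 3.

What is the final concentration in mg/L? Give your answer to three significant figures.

Step 1: 5 mL + 495 mL = 500 mL total → factor 500/5 = 100
Step 2: 50 μL brought to 0.25 mL → factor 250/50 = 5
Step 3: 10 μL brought to 200 μL → factor 200/10 = 20
Overall dilution factor = 100 × 5 × 20 = 10000
Final = 1.20 mg/mL / 10000 = 0.0001200 mg/mL = 0.120 mg/L

0.120 mg/L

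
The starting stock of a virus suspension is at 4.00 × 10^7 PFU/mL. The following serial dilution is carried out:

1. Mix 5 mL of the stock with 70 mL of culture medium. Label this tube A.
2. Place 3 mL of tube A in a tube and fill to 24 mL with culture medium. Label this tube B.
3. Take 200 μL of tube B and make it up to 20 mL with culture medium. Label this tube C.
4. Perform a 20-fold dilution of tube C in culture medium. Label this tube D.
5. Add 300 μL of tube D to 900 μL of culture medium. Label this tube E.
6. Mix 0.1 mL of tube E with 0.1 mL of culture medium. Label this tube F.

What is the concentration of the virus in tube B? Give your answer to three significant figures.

Step 1: 5 mL + 70 mL = 75 mL total → factor 75/5 = 15
Step 2: 3 mL brought to 24 mL → factor 24/3 = 8
Dilution factor through tube B = 15 × 8 = 120
[tube B] = 4.00 × 10^7 PFU/mL / 120 = 3.33 × 10^5 PFU/mL

3.33 × 10^5 PFU/mL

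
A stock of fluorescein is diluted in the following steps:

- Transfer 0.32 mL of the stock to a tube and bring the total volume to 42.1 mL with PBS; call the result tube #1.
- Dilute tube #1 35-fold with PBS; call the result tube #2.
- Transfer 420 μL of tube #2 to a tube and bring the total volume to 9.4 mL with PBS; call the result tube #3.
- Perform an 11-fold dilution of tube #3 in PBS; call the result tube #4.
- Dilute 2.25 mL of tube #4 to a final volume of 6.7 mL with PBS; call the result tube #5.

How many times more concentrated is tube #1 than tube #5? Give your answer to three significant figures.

Step 1: 0.32 mL brought to 42.1 mL → factor 42.1/0.32 = 131.56
Step 2: 35-fold → factor 35
Step 3: 420 μL brought to 9.4 mL → factor 9400/420 = 22.381
Step 4: 11-fold → factor 11
Step 5: 2.25 mL brought to 6.7 mL → factor 6.7/2.25 = 2.9778
Dilution factor to tube #1 = 131.56; to tube #5 = 3.3757 × 10^6
[tube #1]/[tube #5] = (factor to tube #5)/(factor to tube #1) = 3.3757 × 10^6/131.56 = 2.57 × 10^4

2.57 × 10^4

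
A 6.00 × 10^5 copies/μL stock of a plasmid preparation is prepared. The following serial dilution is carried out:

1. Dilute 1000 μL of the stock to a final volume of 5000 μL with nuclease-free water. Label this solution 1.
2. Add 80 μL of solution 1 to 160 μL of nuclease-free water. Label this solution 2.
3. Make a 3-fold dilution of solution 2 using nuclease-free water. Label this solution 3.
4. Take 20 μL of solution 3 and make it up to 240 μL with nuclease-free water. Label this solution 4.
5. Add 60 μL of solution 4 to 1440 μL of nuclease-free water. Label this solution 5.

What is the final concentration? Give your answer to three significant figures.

Step 1: 1000 μL brought to 5000 μL → factor 5000/1000 = 5
Step 2: 80 μL + 160 μL = 240 μL total → factor 240/80 = 3
Step 3: 3-fold → factor 3
Step 4: 20 μL brought to 240 μL → factor 240/20 = 12
Step 5: 60 μL + 1440 μL = 1500 μL total → factor 1500/60 = 25
Overall dilution factor = 5 × 3 × 3 × 12 × 25 = 13500
Final = 6.00 × 10^5 copies/μL / 13500 = 44.4 copies/μL

44.4 copies/μL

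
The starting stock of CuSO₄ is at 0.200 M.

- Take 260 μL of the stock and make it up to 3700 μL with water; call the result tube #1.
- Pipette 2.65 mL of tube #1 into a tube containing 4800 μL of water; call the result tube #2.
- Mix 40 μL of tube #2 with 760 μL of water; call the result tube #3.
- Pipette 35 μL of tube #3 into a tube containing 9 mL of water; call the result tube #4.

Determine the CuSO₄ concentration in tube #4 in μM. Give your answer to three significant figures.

Step 1: 260 μL brought to 3700 μL → factor 3700/260 = 14.231
Step 2: 2.65 mL + 4800 μL = 7.45 mL total → factor 7.45/2.65 = 2.8113
Step 3: 40 μL + 760 μL = 800 μL total → factor 800/40 = 20
Step 4: 35 μL + 9 mL = 9035 μL total → factor 9035/35 = 258.14
Overall dilution factor = 14.231 × 2.8113 × 20 × 258.14 = 2.0655 × 10^5
Final = 0.200 M / 2.0655 × 10^5 = 9.683 × 10^-7 M = 0.968 μM

0.968 μM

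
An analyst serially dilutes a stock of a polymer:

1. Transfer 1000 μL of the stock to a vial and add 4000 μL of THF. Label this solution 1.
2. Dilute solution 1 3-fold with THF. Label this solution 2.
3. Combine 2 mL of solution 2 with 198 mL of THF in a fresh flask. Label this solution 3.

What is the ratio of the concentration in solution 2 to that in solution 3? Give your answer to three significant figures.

100

Step 1: 1000 μL + 4000 μL = 5000 μL total → factor 5000/1000 = 5
Step 2: 3-fold → factor 3
Step 3: 2 mL + 198 mL = 200 mL total → factor 200/2 = 100
Dilution factor to solution 2 = 15; to solution 3 = 1500
[solution 2]/[solution 3] = (factor to solution 3)/(factor to solution 2) = 1500/15 = 100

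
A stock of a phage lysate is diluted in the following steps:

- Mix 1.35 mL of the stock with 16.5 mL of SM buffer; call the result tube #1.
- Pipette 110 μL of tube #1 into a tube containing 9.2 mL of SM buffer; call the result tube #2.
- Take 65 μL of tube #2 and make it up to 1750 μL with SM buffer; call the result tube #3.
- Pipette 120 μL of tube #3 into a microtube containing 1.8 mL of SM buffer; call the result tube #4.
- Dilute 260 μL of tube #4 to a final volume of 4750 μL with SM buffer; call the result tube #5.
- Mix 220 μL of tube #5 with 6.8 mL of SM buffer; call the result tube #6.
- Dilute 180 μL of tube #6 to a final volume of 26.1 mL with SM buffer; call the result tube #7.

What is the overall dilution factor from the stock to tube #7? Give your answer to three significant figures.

4.07 × 10^10

Step 1: 1.35 mL + 16.5 mL = 17.85 mL total → factor 17.85/1.35 = 13.222
Step 2: 110 μL + 9.2 mL = 9310 μL total → factor 9310/110 = 84.636
Step 3: 65 μL brought to 1750 μL → factor 1750/65 = 26.923
Step 4: 120 μL + 1.8 mL = 1920 μL total → factor 1920/120 = 16
Step 5: 260 μL brought to 4750 μL → factor 4750/260 = 18.269
Step 6: 220 μL + 6.8 mL = 7020 μL total → factor 7020/220 = 31.909
Step 7: 180 μL brought to 26.1 mL → factor 26100/180 = 145
Overall dilution factor = 13.222 × 84.636 × 26.923 × 16 × 18.269 × 31.909 × 145 = 4.0748 × 10^10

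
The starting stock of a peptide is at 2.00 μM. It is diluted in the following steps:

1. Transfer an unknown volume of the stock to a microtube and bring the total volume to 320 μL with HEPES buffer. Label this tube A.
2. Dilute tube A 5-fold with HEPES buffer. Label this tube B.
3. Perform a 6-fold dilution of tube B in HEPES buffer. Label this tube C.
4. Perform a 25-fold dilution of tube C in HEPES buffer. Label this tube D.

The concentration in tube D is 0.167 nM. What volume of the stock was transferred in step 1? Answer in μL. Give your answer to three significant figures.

20.0 μL

Step 1: v brought to 320 μL → factor = 320 μL/v
Step 2: 5-fold → factor 5
Step 3: 6-fold → factor 6
Step 4: 25-fold → factor 25
Product of known-step factors = 750
Overall factor = 2.00 μM / (0.167 nM) = 11976
Step-1 factor = 11976 / 750 = 15.968
v = 320 μL / 15.968 = 20.0 μL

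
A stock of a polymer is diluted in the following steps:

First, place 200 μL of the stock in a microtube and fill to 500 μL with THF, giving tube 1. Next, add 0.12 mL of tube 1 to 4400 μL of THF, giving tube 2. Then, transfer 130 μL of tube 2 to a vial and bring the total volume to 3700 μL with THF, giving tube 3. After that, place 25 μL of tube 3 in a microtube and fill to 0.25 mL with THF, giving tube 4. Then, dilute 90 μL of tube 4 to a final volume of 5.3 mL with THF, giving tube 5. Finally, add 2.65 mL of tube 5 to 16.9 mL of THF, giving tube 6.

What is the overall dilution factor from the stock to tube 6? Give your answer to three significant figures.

1.16 × 10^7

Step 1: 200 μL brought to 500 μL → factor 500/200 = 2.5
Step 2: 0.12 mL + 4400 μL = 4.52 mL total → factor 4.52/0.12 = 37.667
Step 3: 130 μL brought to 3700 μL → factor 3700/130 = 28.462
Step 4: 25 μL brought to 0.25 mL → factor 250/25 = 10
Step 5: 90 μL brought to 5.3 mL → factor 5300/90 = 58.889
Step 6: 2.65 mL + 16.9 mL = 19.55 mL total → factor 19.55/2.65 = 7.3774
Overall dilution factor = 2.5 × 37.667 × 28.462 × 10 × 58.889 × 7.3774 = 1.1644 × 10^7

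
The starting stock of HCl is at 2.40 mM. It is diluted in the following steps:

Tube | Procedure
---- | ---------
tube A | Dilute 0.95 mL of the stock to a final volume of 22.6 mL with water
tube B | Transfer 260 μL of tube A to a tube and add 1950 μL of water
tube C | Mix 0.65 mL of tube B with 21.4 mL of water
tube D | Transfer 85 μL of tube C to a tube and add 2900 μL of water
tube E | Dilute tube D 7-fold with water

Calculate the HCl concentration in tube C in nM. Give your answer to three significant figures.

350 nM

Step 1: 0.95 mL brought to 22.6 mL → factor 22.6/0.95 = 23.789
Step 2: 260 μL + 1950 μL = 2210 μL total → factor 2210/260 = 8.5
Step 3: 0.65 mL + 21.4 mL = 22.05 mL total → factor 22.05/0.65 = 33.923
Dilution factor through tube C = 23.789 × 8.5 × 33.923 = 6859.6
[tube C] = 2.40 mM / 6859.6 = 0.0003499 mM = 350 nM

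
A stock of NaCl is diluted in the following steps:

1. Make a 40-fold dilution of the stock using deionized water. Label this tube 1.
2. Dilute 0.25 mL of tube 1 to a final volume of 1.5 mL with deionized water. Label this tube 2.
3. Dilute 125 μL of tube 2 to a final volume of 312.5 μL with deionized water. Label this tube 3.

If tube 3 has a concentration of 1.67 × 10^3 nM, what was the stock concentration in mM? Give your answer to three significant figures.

Step 1: 40-fold → factor 40
Step 2: 0.25 mL brought to 1.5 mL → factor 1.5/0.25 = 6
Step 3: 125 μL brought to 312.5 μL → factor 312.5/125 = 2.5
Overall dilution factor = 40 × 6 × 2.5 = 600
Stock = 1.67 × 10^3 nM × 600 = 1.002 × 10^6 nM = 1.00 mM

1.00 mM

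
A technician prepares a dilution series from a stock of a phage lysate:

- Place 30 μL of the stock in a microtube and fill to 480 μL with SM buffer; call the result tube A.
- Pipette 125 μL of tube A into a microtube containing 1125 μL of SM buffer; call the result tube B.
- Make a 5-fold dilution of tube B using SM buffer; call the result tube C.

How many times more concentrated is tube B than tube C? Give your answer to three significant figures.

Step 1: 30 μL brought to 480 μL → factor 480/30 = 16
Step 2: 125 μL + 1125 μL = 1250 μL total → factor 1250/125 = 10
Step 3: 5-fold → factor 5
Dilution factor to tube B = 160; to tube C = 800
[tube B]/[tube C] = (factor to tube C)/(factor to tube B) = 800/160 = 5.00

5.00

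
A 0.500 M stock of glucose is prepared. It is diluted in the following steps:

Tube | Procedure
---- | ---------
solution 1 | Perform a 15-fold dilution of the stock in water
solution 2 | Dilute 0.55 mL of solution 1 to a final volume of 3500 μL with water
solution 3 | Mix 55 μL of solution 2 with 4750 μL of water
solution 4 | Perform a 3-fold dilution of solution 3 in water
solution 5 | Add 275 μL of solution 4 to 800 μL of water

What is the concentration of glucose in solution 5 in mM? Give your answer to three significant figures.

Step 1: 15-fold → factor 15
Step 2: 0.55 mL brought to 3500 μL → factor 3.5/0.55 = 6.3636
Step 3: 55 μL + 4750 μL = 4805 μL total → factor 4805/55 = 87.364
Step 4: 3-fold → factor 3
Step 5: 275 μL + 800 μL = 1075 μL total → factor 1075/275 = 3.9091
Overall dilution factor = 15 × 6.3636 × 87.364 × 3 × 3.9091 = 97797
Final = 0.500 M / 97797 = 5.113 × 10^-6 M = 0.00511 mM

0.00511 mM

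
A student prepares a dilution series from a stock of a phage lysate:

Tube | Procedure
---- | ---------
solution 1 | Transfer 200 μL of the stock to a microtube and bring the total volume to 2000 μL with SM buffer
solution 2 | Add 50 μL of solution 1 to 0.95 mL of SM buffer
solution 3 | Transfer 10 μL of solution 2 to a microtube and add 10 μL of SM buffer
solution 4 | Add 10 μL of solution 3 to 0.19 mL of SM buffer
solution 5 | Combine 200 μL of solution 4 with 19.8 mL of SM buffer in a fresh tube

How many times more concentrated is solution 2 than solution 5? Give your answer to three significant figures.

Step 1: 200 μL brought to 2000 μL → factor 2000/200 = 10
Step 2: 50 μL + 0.95 mL = 1000 μL total → factor 1000/50 = 20
Step 3: 10 μL + 10 μL = 20 μL total → factor 20/10 = 2
Step 4: 10 μL + 0.19 mL = 200 μL total → factor 200/10 = 20
Step 5: 200 μL + 19.8 mL = 20000 μL total → factor 20000/200 = 100
Dilution factor to solution 2 = 200; to solution 5 = 8 × 10^5
[solution 2]/[solution 5] = (factor to solution 5)/(factor to solution 2) = 8 × 10^5/200 = 4.00 × 10^3

4.00 × 10^3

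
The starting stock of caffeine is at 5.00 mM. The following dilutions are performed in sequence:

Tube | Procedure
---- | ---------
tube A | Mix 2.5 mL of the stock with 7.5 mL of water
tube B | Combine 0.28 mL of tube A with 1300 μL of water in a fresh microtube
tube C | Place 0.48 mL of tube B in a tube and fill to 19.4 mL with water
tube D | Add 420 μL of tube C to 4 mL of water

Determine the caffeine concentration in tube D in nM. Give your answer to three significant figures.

Step 1: 2.5 mL + 7.5 mL = 10 mL total → factor 10/2.5 = 4
Step 2: 0.28 mL + 1300 μL = 1.58 mL total → factor 1.58/0.28 = 5.6429
Step 3: 0.48 mL brought to 19.4 mL → factor 19.4/0.48 = 40.417
Step 4: 420 μL + 4 mL = 4420 μL total → factor 4420/420 = 10.524
Overall dilution factor = 4 × 5.6429 × 40.417 × 10.524 = 9600.5
Final = 5.00 mM / 9600.5 = 0.0005208 mM = 521 nM

521 nM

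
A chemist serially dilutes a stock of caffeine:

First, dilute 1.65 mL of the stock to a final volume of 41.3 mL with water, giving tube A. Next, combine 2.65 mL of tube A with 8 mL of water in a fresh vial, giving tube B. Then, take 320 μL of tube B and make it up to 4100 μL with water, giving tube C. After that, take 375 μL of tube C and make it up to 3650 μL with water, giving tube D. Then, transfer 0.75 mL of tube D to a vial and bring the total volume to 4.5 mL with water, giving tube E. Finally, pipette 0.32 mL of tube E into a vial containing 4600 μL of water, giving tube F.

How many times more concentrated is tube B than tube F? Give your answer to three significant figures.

1.15 × 10^4

Step 1: 1.65 mL brought to 41.3 mL → factor 41.3/1.65 = 25.03
Step 2: 2.65 mL + 8 mL = 10.65 mL total → factor 10.65/2.65 = 4.0189
Step 3: 320 μL brought to 4100 μL → factor 4100/320 = 12.812
Step 4: 375 μL brought to 3650 μL → factor 3650/375 = 9.7333
Step 5: 0.75 mL brought to 4.5 mL → factor 4.5/0.75 = 6
Step 6: 0.32 mL + 4600 μL = 4.92 mL total → factor 4.92/0.32 = 15.375
Dilution factor to tube B = 100.59; to tube F = 1.1573 × 10^6
[tube B]/[tube F] = (factor to tube F)/(factor to tube B) = 1.1573 × 10^6/100.59 = 1.15 × 10^4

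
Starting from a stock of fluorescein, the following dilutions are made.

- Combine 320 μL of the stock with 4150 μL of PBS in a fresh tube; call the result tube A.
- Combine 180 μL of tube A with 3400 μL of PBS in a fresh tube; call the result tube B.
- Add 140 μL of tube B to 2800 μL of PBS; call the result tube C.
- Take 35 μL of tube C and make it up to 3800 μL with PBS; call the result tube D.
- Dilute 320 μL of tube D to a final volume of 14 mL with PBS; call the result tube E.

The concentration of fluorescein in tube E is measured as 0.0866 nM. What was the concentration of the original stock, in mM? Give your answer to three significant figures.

2.40 mM

Step 1: 320 μL + 4150 μL = 4470 μL total → factor 4470/320 = 13.969
Step 2: 180 μL + 3400 μL = 3580 μL total → factor 3580/180 = 19.889
Step 3: 140 μL + 2800 μL = 2940 μL total → factor 2940/140 = 21
Step 4: 35 μL brought to 3800 μL → factor 3800/35 = 108.57
Step 5: 320 μL brought to 14 mL → factor 14000/320 = 43.75
Overall dilution factor = 13.969 × 19.889 × 21 × 108.57 × 43.75 = 2.7713 × 10^7
Stock = 0.0866 nM × 2.7713 × 10^7 = 2.400 × 10^6 nM = 2.40 mM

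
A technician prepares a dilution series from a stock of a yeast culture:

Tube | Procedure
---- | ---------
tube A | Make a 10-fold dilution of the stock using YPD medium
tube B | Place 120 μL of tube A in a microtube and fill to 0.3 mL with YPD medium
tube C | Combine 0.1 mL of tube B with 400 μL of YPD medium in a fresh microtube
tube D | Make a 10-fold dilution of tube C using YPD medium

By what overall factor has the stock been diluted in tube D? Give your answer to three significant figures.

1.25 × 10^3

Step 1: 10-fold → factor 10
Step 2: 120 μL brought to 0.3 mL → factor 300/120 = 2.5
Step 3: 0.1 mL + 400 μL = 0.5 mL total → factor 0.5/0.1 = 5
Step 4: 10-fold → factor 10
Overall dilution factor = 10 × 2.5 × 5 × 10 = 1250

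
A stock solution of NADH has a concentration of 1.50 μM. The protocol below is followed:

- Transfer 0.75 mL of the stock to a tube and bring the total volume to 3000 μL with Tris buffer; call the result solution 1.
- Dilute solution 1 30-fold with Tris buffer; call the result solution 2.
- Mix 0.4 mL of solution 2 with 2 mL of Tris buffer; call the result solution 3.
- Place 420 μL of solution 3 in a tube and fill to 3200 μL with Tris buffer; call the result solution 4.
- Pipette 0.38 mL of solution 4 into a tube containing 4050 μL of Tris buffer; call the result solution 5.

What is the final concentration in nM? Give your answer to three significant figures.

Step 1: 0.75 mL brought to 3000 μL → factor 3/0.75 = 4
Step 2: 30-fold → factor 30
Step 3: 0.4 mL + 2 mL = 2.4 mL total → factor 2.4/0.4 = 6
Step 4: 420 μL brought to 3200 μL → factor 3200/420 = 7.619
Step 5: 0.38 mL + 4050 μL = 4.43 mL total → factor 4.43/0.38 = 11.658
Overall dilution factor = 4 × 30 × 6 × 7.619 × 11.658 = 63952
Final = 1.50 μM / 63952 = 2.346 × 10^-5 μM = 0.0235 nM

0.0235 nM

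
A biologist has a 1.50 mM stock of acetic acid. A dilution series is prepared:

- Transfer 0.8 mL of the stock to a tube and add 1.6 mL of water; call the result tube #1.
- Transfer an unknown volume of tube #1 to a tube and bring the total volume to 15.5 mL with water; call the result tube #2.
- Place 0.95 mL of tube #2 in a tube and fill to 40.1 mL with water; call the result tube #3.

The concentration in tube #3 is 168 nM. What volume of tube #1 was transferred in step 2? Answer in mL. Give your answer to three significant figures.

Step 1: 0.8 mL + 1.6 mL = 2.4 mL total → factor 2.4/0.8 = 3
Step 2: v brought to 15.5 mL → factor = 15.5 mL/v
Step 3: 0.95 mL brought to 40.1 mL → factor 40.1/0.95 = 42.211
Product of known-step factors = 126.63
Overall factor = 1.50 mM / (168 nM) = 8928.6
Step-2 factor = 8928.6 / 126.63 = 70.508
v = 15.5 mL / 70.508 = 0.220 mL

0.220 mL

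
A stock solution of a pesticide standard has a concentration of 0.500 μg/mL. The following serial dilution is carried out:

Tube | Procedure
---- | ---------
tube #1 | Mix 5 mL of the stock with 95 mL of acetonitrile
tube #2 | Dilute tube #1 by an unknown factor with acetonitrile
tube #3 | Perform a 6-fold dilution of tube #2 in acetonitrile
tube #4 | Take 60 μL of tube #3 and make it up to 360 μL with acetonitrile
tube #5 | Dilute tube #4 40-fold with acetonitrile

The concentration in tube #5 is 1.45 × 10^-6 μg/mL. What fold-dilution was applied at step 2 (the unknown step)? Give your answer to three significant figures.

12.0-fold

Step 1: 5 mL + 95 mL = 100 mL total → factor 100/5 = 20
Step 2: unknown factor x
Step 3: 6-fold → factor 6
Step 4: 60 μL brought to 360 μL → factor 360/60 = 6
Step 5: 40-fold → factor 40
Product of known-step factors = 28800
Overall factor = 0.500 μg/mL / (1.45 × 10^-6 μg/mL) = 3.4483 × 10^5
x = 3.4483 × 10^5 / 28800 = 12.0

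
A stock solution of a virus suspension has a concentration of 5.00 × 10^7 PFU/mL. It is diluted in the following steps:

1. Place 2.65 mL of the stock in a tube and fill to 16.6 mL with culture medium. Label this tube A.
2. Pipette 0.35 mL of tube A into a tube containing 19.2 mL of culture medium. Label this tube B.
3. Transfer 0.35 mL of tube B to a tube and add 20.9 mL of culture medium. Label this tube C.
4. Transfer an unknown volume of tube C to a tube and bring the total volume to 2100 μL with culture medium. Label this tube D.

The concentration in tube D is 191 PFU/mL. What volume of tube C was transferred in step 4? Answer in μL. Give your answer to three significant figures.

Step 1: 2.65 mL brought to 16.6 mL → factor 16.6/2.65 = 6.2642
Step 2: 0.35 mL + 19.2 mL = 19.55 mL total → factor 19.55/0.35 = 55.857
Step 3: 0.35 mL + 20.9 mL = 21.25 mL total → factor 21.25/0.35 = 60.714
Step 4: v brought to 2100 μL → factor = 2100 μL/v
Product of known-step factors = 21244
Overall factor = 5.00 × 10^7 PFU/mL / (191 PFU/mL) = 2.6178 × 10^5
Step-4 factor = 2.6178 × 10^5 / 21244 = 12.323
v = 2100 μL / 12.323 = 170 μL

170 μL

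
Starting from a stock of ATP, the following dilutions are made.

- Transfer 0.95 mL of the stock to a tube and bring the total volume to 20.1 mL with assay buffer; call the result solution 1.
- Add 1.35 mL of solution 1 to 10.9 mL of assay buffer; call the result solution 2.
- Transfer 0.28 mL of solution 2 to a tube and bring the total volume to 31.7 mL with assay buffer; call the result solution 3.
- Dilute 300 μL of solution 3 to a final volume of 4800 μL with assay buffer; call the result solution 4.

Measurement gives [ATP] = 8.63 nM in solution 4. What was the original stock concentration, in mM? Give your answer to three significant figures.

3.00 mM

Step 1: 0.95 mL brought to 20.1 mL → factor 20.1/0.95 = 21.158
Step 2: 1.35 mL + 10.9 mL = 12.25 mL total → factor 12.25/1.35 = 9.0741
Step 3: 0.28 mL brought to 31.7 mL → factor 31.7/0.28 = 113.21
Step 4: 300 μL brought to 4800 μL → factor 4800/300 = 16
Overall dilution factor = 21.158 × 9.0741 × 113.21 × 16 = 3.4777 × 10^5
Stock = 8.63 nM × 3.4777 × 10^5 = 3.001 × 10^6 nM = 3.00 mM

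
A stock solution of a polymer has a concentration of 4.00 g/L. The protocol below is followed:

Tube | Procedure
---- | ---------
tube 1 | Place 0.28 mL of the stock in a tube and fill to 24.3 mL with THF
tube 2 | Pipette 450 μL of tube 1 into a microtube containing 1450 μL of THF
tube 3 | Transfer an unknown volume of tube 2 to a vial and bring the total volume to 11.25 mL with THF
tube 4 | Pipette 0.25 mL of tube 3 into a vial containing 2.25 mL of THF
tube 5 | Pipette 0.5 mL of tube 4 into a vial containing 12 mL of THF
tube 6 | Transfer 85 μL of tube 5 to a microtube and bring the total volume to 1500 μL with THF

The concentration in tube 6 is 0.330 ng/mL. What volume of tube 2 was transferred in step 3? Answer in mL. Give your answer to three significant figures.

1.50 mL

Step 1: 0.28 mL brought to 24.3 mL → factor 24.3/0.28 = 86.786
Step 2: 450 μL + 1450 μL = 1900 μL total → factor 1900/450 = 4.2222
Step 3: v brought to 11.25 mL → factor = 11.25 mL/v
Step 4: 0.25 mL + 2.25 mL = 2.5 mL total → factor 2.5/0.25 = 10
Step 5: 0.5 mL + 12 mL = 12.5 mL total → factor 12.5/0.5 = 25
Step 6: 85 μL brought to 1500 μL → factor 1500/85 = 17.647
Product of known-step factors = 1.6166 × 10^6
Overall factor = 4.00 g/L / (0.330 ng/mL) = 1.2121 × 10^7
Step-3 factor = 1.2121 × 10^7 / 1.6166 × 10^6 = 7.498
v = 11.25 mL / 7.498 = 1.50 mL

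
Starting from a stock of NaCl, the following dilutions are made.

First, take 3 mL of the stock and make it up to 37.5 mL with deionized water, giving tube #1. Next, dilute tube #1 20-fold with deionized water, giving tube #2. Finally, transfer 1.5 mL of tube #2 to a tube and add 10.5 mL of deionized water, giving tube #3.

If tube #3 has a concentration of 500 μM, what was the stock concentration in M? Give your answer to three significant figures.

Step 1: 3 mL brought to 37.5 mL → factor 37.5/3 = 12.5
Step 2: 20-fold → factor 20
Step 3: 1.5 mL + 10.5 mL = 12 mL total → factor 12/1.5 = 8
Overall dilution factor = 12.5 × 20 × 8 = 2000
Stock = 500 μM × 2000 = 1.000 × 10^6 μM = 1.00 M

1.00 M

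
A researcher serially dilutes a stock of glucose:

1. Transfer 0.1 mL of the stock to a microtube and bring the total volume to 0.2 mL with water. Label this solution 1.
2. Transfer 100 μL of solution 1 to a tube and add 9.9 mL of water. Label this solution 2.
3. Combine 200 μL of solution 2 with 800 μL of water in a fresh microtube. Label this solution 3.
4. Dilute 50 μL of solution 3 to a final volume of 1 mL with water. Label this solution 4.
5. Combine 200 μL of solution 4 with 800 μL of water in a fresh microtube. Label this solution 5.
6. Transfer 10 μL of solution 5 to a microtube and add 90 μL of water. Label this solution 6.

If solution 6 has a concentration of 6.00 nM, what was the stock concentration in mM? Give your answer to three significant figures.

6.00 mM

Step 1: 0.1 mL brought to 0.2 mL → factor 0.2/0.1 = 2
Step 2: 100 μL + 9.9 mL = 10000 μL total → factor 10000/100 = 100
Step 3: 200 μL + 800 μL = 1000 μL total → factor 1000/200 = 5
Step 4: 50 μL brought to 1 mL → factor 1000/50 = 20
Step 5: 200 μL + 800 μL = 1000 μL total → factor 1000/200 = 5
Step 6: 10 μL + 90 μL = 100 μL total → factor 100/10 = 10
Overall dilution factor = 2 × 100 × 5 × 20 × 5 × 10 = 1 × 10^6
Stock = 6.00 nM × 1 × 10^6 = 6.000 × 10^6 nM = 6.00 mM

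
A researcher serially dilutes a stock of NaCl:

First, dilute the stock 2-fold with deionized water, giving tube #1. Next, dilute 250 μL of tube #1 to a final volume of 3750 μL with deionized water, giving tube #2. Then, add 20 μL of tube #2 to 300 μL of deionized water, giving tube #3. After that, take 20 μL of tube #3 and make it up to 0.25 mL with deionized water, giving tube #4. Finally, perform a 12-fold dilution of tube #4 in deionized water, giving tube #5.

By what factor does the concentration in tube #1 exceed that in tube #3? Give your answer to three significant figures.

240

Step 1: 2-fold → factor 2
Step 2: 250 μL brought to 3750 μL → factor 3750/250 = 15
Step 3: 20 μL + 300 μL = 320 μL total → factor 320/20 = 16
Dilution factor to tube #1 = 2; to tube #3 = 480
[tube #1]/[tube #3] = (factor to tube #3)/(factor to tube #1) = 480/2 = 240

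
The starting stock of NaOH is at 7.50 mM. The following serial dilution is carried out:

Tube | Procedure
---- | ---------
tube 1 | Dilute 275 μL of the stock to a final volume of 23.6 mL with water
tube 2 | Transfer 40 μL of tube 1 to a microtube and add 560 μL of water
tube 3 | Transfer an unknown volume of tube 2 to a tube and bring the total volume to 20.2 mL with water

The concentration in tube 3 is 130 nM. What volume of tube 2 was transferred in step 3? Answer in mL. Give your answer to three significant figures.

Step 1: 275 μL brought to 23.6 mL → factor 23600/275 = 85.818
Step 2: 40 μL + 560 μL = 600 μL total → factor 600/40 = 15
Step 3: v brought to 20.2 mL → factor = 20.2 mL/v
Product of known-step factors = 1287.3
Overall factor = 7.50 mM / (130 nM) = 57692
Step-3 factor = 57692 / 1287.3 = 44.817
v = 20.2 mL / 44.817 = 0.451 mL

0.451 mL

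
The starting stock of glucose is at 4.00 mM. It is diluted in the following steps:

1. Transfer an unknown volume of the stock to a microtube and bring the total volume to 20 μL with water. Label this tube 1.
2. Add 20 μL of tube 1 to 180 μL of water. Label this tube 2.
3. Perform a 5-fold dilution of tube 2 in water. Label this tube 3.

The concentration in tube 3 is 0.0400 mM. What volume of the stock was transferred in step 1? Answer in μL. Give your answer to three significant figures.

10.0 μL

Step 1: v brought to 20 μL → factor = 20 μL/v
Step 2: 20 μL + 180 μL = 200 μL total → factor 200/20 = 10
Step 3: 5-fold → factor 5
Product of known-step factors = 50
Overall factor = 4.00 mM / (0.0400 mM) = 100
Step-1 factor = 100 / 50 = 2
v = 20 μL / 2 = 10.0 μL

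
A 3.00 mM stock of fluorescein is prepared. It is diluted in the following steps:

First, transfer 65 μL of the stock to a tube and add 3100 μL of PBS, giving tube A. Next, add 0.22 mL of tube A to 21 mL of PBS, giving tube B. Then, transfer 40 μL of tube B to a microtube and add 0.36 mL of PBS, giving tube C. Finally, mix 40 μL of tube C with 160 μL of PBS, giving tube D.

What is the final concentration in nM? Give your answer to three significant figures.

Step 1: 65 μL + 3100 μL = 3165 μL total → factor 3165/65 = 48.692
Step 2: 0.22 mL + 21 mL = 21.22 mL total → factor 21.22/0.22 = 96.455
Step 3: 40 μL + 0.36 mL = 400 μL total → factor 400/40 = 10
Step 4: 40 μL + 160 μL = 200 μL total → factor 200/40 = 5
Overall dilution factor = 48.692 × 96.455 × 10 × 5 = 2.3483 × 10^5
Final = 3.00 mM / 2.3483 × 10^5 = 1.278 × 10^-5 mM = 12.8 nM

12.8 nM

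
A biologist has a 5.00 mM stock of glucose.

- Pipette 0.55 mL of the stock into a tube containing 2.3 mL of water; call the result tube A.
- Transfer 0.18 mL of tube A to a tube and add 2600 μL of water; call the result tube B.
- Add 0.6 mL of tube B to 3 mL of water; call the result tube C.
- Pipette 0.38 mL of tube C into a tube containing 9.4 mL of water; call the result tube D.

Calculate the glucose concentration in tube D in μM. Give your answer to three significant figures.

Step 1: 0.55 mL + 2.3 mL = 2.85 mL total → factor 2.85/0.55 = 5.1818
Step 2: 0.18 mL + 2600 μL = 2.78 mL total → factor 2.78/0.18 = 15.444
Step 3: 0.6 mL + 3 mL = 3.6 mL total → factor 3.6/0.6 = 6
Step 4: 0.38 mL + 9.4 mL = 9.78 mL total → factor 9.78/0.38 = 25.737
Dilution factor through tube D = 5.1818 × 15.444 × 6 × 25.737 = 12358
[tube D] = 5.00 mM / 12358 = 0.0004046 mM = 0.405 μM

0.405 μM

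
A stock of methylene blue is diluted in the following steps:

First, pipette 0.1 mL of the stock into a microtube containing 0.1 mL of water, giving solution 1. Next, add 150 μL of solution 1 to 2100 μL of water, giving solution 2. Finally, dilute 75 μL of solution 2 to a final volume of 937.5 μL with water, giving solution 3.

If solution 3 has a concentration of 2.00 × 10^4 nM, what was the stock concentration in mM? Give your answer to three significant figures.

Step 1: 0.1 mL + 0.1 mL = 0.2 mL total → factor 0.2/0.1 = 2
Step 2: 150 μL + 2100 μL = 2250 μL total → factor 2250/150 = 15
Step 3: 75 μL brought to 937.5 μL → factor 937.5/75 = 12.5
Overall dilution factor = 2 × 15 × 12.5 = 375
Stock = 2.00 × 10^4 nM × 375 = 7.500 × 10^6 nM = 7.50 mM

7.50 mM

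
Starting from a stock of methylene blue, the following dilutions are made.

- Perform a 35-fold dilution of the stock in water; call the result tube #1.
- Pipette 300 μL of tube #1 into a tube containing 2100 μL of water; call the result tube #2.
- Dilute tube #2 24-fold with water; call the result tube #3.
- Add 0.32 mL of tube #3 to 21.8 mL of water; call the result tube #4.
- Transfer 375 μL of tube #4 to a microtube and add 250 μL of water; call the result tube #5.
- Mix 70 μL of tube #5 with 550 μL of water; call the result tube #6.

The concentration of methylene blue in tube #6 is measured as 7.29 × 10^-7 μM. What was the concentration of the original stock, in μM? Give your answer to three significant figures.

5.00 μM

Step 1: 35-fold → factor 35
Step 2: 300 μL + 2100 μL = 2400 μL total → factor 2400/300 = 8
Step 3: 24-fold → factor 24
Step 4: 0.32 mL + 21.8 mL = 22.12 mL total → factor 22.12/0.32 = 69.125
Step 5: 375 μL + 250 μL = 625 μL total → factor 625/375 = 1.6667
Step 6: 70 μL + 550 μL = 620 μL total → factor 620/70 = 8.8571
Overall dilution factor = 35 × 8 × 24 × 69.125 × 1.6667 × 8.8571 = 6.8572 × 10^6
Stock = 7.29 × 10^-7 μM × 6.8572 × 10^6 = 5.00 μM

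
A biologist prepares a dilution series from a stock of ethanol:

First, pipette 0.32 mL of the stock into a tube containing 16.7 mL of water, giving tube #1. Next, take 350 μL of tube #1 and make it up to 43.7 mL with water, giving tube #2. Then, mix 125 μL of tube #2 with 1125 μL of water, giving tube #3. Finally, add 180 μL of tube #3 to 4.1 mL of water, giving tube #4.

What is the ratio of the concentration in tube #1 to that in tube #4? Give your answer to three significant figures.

2.97 × 10^4

Step 1: 0.32 mL + 16.7 mL = 17.02 mL total → factor 17.02/0.32 = 53.188
Step 2: 350 μL brought to 43.7 mL → factor 43700/350 = 124.86
Step 3: 125 μL + 1125 μL = 1250 μL total → factor 1250/125 = 10
Step 4: 180 μL + 4.1 mL = 4280 μL total → factor 4280/180 = 23.778
Dilution factor to tube #1 = 53.188; to tube #4 = 1.579 × 10^6
[tube #1]/[tube #4] = (factor to tube #4)/(factor to tube #1) = 1.579 × 10^6/53.188 = 2.97 × 10^4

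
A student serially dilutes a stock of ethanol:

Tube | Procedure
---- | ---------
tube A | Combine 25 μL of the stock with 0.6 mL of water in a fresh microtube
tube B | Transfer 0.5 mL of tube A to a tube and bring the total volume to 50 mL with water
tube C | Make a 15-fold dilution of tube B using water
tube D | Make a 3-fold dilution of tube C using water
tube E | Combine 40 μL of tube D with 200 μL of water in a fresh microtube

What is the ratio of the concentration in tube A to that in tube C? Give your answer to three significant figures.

Step 1: 25 μL + 0.6 mL = 625 μL total → factor 625/25 = 25
Step 2: 0.5 mL brought to 50 mL → factor 50/0.5 = 100
Step 3: 15-fold → factor 15
Dilution factor to tube A = 25; to tube C = 37500
[tube A]/[tube C] = (factor to tube C)/(factor to tube A) = 37500/25 = 1.50 × 10^3

1.50 × 10^3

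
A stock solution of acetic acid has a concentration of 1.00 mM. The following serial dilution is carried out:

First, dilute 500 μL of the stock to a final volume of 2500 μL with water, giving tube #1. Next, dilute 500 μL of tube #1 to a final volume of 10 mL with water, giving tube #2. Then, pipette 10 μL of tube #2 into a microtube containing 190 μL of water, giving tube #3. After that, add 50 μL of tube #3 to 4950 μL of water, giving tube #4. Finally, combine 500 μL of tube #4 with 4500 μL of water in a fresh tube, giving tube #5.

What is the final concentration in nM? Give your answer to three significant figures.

0.500 nM

Step 1: 500 μL brought to 2500 μL → factor 2500/500 = 5
Step 2: 500 μL brought to 10 mL → factor 10000/500 = 20
Step 3: 10 μL + 190 μL = 200 μL total → factor 200/10 = 20
Step 4: 50 μL + 4950 μL = 5000 μL total → factor 5000/50 = 100
Step 5: 500 μL + 4500 μL = 5000 μL total → factor 5000/500 = 10
Overall dilution factor = 5 × 20 × 20 × 100 × 10 = 2 × 10^6
Final = 1.00 mM / 2 × 10^6 = 5.000 × 10^-7 mM = 0.500 nM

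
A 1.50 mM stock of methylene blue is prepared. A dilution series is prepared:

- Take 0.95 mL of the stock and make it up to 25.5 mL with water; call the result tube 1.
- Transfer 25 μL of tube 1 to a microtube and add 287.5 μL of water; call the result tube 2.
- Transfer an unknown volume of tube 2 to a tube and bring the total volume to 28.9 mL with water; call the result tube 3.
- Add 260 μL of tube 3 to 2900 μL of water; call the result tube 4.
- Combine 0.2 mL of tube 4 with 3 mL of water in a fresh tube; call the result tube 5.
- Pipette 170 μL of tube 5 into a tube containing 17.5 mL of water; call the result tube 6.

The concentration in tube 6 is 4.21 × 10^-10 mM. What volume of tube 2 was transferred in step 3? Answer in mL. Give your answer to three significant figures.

0.0550 mL

Step 1: 0.95 mL brought to 25.5 mL → factor 25.5/0.95 = 26.842
Step 2: 25 μL + 287.5 μL = 312.5 μL total → factor 312.5/25 = 12.5
Step 3: v brought to 28.9 mL → factor = 28.9 mL/v
Step 4: 260 μL + 2900 μL = 3160 μL total → factor 3160/260 = 12.154
Step 5: 0.2 mL + 3 mL = 3.2 mL total → factor 3.2/0.2 = 16
Step 6: 170 μL + 17.5 mL = 17670 μL total → factor 17670/170 = 103.94
Product of known-step factors = 6.7818 × 10^6
Overall factor = 1.50 mM / (4.21 × 10^-10 mM) = 3.5629 × 10^9
Step-3 factor = 3.5629 × 10^9 / 6.7818 × 10^6 = 525.37
v = 28.9 mL / 525.37 = 0.0550 mL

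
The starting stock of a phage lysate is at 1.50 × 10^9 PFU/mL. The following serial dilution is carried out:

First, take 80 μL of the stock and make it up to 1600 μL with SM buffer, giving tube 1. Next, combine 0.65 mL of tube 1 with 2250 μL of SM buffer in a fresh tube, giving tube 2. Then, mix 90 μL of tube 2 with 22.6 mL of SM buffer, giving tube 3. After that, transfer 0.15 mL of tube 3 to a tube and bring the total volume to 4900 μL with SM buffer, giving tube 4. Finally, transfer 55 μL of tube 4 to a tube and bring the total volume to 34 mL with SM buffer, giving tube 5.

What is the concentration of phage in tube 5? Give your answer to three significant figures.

3.30 PFU/mL

Step 1: 80 μL brought to 1600 μL → factor 1600/80 = 20
Step 2: 0.65 mL + 2250 μL = 2.9 mL total → factor 2.9/0.65 = 4.4615
Step 3: 90 μL + 22.6 mL = 22690 μL total → factor 22690/90 = 252.11
Step 4: 0.15 mL brought to 4900 μL → factor 4.9/0.15 = 32.667
Step 5: 55 μL brought to 34 mL → factor 34000/55 = 618.18
Overall dilution factor = 20 × 4.4615 × 252.11 × 32.667 × 618.18 = 4.5428 × 10^8
Final = 1.50 × 10^9 PFU/mL / 4.5428 × 10^8 = 3.30 PFU/mL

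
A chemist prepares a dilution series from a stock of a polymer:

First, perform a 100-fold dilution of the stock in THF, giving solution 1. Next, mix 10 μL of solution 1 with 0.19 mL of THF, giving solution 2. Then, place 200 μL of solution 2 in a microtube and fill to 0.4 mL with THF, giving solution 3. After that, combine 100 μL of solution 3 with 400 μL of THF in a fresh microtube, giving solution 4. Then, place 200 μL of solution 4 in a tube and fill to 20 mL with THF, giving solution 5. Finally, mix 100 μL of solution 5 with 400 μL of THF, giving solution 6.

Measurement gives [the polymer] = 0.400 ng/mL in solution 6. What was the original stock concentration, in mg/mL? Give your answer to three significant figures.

4.00 mg/mL

Step 1: 100-fold → factor 100
Step 2: 10 μL + 0.19 mL = 200 μL total → factor 200/10 = 20
Step 3: 200 μL brought to 0.4 mL → factor 400/200 = 2
Step 4: 100 μL + 400 μL = 500 μL total → factor 500/100 = 5
Step 5: 200 μL brought to 20 mL → factor 20000/200 = 100
Step 6: 100 μL + 400 μL = 500 μL total → factor 500/100 = 5
Overall dilution factor = 100 × 20 × 2 × 5 × 100 × 5 = 1 × 10^7
Stock = 0.400 ng/mL × 1 × 10^7 = 4.000 × 10^6 ng/mL = 4.00 mg/mL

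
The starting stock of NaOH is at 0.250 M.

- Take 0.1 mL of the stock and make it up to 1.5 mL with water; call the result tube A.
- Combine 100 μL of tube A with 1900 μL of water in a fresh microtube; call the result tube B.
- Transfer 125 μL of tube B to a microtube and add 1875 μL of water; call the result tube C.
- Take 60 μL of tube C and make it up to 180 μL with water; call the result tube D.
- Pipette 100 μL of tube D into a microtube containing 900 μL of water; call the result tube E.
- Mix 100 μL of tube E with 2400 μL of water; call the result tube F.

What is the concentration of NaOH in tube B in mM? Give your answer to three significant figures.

0.833 mM

Step 1: 0.1 mL brought to 1.5 mL → factor 1.5/0.1 = 15
Step 2: 100 μL + 1900 μL = 2000 μL total → factor 2000/100 = 20
Dilution factor through tube B = 15 × 20 = 300
[tube B] = 0.250 M / 300 = 0.0008333 M = 0.833 mM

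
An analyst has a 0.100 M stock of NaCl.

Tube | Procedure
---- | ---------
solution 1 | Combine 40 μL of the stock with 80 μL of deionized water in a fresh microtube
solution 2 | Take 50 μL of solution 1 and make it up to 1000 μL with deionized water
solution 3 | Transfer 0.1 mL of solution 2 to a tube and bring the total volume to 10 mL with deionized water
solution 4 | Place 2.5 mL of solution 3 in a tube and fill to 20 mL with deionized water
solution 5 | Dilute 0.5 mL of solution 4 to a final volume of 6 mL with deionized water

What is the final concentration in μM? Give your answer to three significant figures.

Step 1: 40 μL + 80 μL = 120 μL total → factor 120/40 = 3
Step 2: 50 μL brought to 1000 μL → factor 1000/50 = 20
Step 3: 0.1 mL brought to 10 mL → factor 10/0.1 = 100
Step 4: 2.5 mL brought to 20 mL → factor 20/2.5 = 8
Step 5: 0.5 mL brought to 6 mL → factor 6/0.5 = 12
Overall dilution factor = 3 × 20 × 100 × 8 × 12 = 5.76 × 10^5
Final = 0.100 M / 5.76 × 10^5 = 1.736 × 10^-7 M = 0.174 μM

0.174 μM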